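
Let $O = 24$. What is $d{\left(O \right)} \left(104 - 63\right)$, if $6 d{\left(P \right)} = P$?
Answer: $164$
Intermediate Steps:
$d{\left(P \right)} = \frac{P}{6}$
$d{\left(O \right)} \left(104 - 63\right) = \frac{1}{6} \cdot 24 \left(104 - 63\right) = 4 \cdot 41 = 164$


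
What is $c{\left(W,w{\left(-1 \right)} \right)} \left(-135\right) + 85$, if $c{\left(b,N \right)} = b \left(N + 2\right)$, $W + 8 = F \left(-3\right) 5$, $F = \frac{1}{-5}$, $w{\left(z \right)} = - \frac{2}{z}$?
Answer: $2785$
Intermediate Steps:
$F = - \frac{1}{5} \approx -0.2$
$W = -5$ ($W = -8 + \left(- \frac{1}{5}\right) \left(-3\right) 5 = -8 + \frac{3}{5} \cdot 5 = -8 + 3 = -5$)
$c{\left(b,N \right)} = b \left(2 + N\right)$
$c{\left(W,w{\left(-1 \right)} \right)} \left(-135\right) + 85 = - 5 \left(2 - \frac{2}{-1}\right) \left(-135\right) + 85 = - 5 \left(2 - -2\right) \left(-135\right) + 85 = - 5 \left(2 + 2\right) \left(-135\right) + 85 = \left(-5\right) 4 \left(-135\right) + 85 = \left(-20\right) \left(-135\right) + 85 = 2700 + 85 = 2785$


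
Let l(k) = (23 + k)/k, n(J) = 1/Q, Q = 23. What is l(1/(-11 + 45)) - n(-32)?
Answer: 18008/23 ≈ 782.96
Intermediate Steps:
n(J) = 1/23
l(k) = (23 + k)/k
l(1/(-11 + 45)) - n(-32) = (23 + 1/(-11 + 45))/(1/(-11 + 45)) - 1*1/23 = (23 + 1/34)/(1/34) - 1/23 = 34*(783/34) - 1/23 = 783 - 1/23 = 18008/23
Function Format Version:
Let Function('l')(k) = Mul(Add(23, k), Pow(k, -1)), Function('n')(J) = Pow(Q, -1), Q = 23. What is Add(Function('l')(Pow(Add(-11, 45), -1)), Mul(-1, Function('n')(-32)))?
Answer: Rational(18008, 23) ≈ 782.96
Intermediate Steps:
Function('n')(J) = Rational(1, 23) (Function('n')(J) = Pow(23, -1) = Rational(1, 23))
Function('l')(k) = Mul(Pow(k, -1), Add(23, k))
Add(Function('l')(Pow(Add(-11, 45), -1)), Mul(-1, Function('n')(-32))) = Add(Mul(Pow(Pow(Add(-11, 45), -1), -1), Add(23, Pow(Add(-11, 45), -1))), Mul(-1, Rational(1, 23))) = Add(Mul(Pow(Pow(34, -1), -1), Add(23, Pow(34, -1))), Rational(-1, 23)) = Add(Mul(Pow(Rational(1, 34), -1), Add(23, Rational(1, 34))), Rational(-1, 23)) = Add(Mul(34, Rational(783, 34)), Rational(-1, 23)) = Add(783, Rational(-1, 23)) = Rational(18008, 23)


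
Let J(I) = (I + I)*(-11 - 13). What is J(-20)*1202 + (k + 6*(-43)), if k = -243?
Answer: 1153419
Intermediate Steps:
J(I) = -48*I (J(I) = (2*I)*(-24) = -48*I)
J(-20)*1202 + (k + 6*(-43)) = -48*(-20)*1202 + (-243 + 6*(-43)) = 960*1202 + (-243 - 258) = 1153920 - 501 = 1153419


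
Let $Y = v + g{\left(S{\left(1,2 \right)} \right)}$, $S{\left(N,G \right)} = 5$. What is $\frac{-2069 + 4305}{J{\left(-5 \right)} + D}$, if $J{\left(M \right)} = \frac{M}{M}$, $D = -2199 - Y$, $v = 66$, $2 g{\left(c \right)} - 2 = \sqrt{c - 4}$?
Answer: $- \frac{4472}{4531} \approx -0.98698$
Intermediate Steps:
$g{\left(c \right)} = 1 + \frac{\sqrt{-4 + c}}{2}$ ($g{\left(c \right)} = 1 + \frac{\sqrt{c - 4}}{2} = 1 + \frac{\sqrt{-4 + c}}{2}$)
$Y = \frac{135}{2}$ ($Y = 66 + \left(1 + \frac{\sqrt{-4 + 5}}{2}\right) = 66 + \left(1 + \frac{\sqrt{1}}{2}\right) = 66 + \left(1 + \frac{1}{2} \cdot 1\right) = 66 + \left(1 + \frac{1}{2}\right) = 66 + \frac{3}{2} = \frac{135}{2} \approx 67.5$)
$D = - \frac{4533}{2}$ ($D = -2199 - \frac{135}{2} = - \frac{4533}{2} \approx -2266.5$)
$J{\left(M \right)} = 1$
$\frac{-2069 + 4305}{J{\left(-5 \right)} + D} = \frac{-2069 + 4305}{1 - \frac{4533}{2}} = \frac{2236}{- \frac{4531}{2}} = 2236 \left(- \frac{2}{4531}\right) = - \frac{4472}{4531}$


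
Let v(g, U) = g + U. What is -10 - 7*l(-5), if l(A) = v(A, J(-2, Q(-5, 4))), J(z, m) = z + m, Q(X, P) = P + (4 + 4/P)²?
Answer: -164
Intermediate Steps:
J(z, m) = m + z
v(g, U) = U + g
l(A) = 27 + A (l(A) = ((4 + 16*(1 + 4)²/4²) - 2) + A = ((4 + 16*(1/16)*5²) - 2) + A = ((4 + 16*(1/16)*25) - 2) + A = ((4 + 25) - 2) + A = (29 - 2) + A = 27 + A)
-10 - 7*l(-5) = -10 - 7*(27 - 5) = -10 - 7*22 = -10 - 154 = -164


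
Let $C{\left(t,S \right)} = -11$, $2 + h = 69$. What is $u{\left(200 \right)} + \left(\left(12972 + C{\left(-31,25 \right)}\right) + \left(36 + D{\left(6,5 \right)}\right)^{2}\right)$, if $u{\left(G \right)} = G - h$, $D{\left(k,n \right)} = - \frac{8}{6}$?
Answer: $\frac{128662}{9} \approx 14296.0$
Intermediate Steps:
$h = 67$ ($h = -2 + 69 = 67$)
$D{\left(k,n \right)} = - \frac{4}{3}$ ($D{\left(k,n \right)} = \left(-8\right) \frac{1}{6} = - \frac{4}{3}$)
$u{\left(G \right)} = -67 + G$ ($u{\left(G \right)} = G - 67 = -67 + G$)
$u{\left(200 \right)} + \left(\left(12972 + C{\left(-31,25 \right)}\right) + \left(36 + D{\left(6,5 \right)}\right)^{2}\right) = \left(-67 + 200\right) + \left(\left(12972 - 11\right) + \left(36 - \frac{4}{3}\right)^{2}\right) = 133 + \left(12961 + \left(\frac{104}{3}\right)^{2}\right) = 133 + \left(12961 + \frac{10816}{9}\right) = 133 + \frac{127465}{9} = \frac{128662}{9}$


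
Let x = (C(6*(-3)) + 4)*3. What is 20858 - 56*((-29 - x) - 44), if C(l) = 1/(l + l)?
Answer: 76840/3 ≈ 25613.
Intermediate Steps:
C(l) = 1/(2*l)
x = 143/12 (x = (1/(2*((6*(-3)))) + 4)*3 = ((½)/(-18) + 4)*3 = ((½)*(-1/18) + 4)*3 = (-1/36 + 4)*3 = (143/36)*3 = 143/12 ≈ 11.917)
20858 - 56*((-29 - x) - 44) = 20858 - 56*((-29 - 1*143/12) - 44) = 20858 - 56*((-29 - 143/12) - 44) = 20858 - 56*(-491/12 - 44) = 20858 - 56*(-1019/12) = 20858 + 14266/3 = 76840/3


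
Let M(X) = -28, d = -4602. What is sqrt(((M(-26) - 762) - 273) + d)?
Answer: I*sqrt(5665) ≈ 75.266*I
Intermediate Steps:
sqrt(((M(-26) - 762) - 273) + d) = sqrt(((-28 - 762) - 273) - 4602) = sqrt((-790 - 273) - 4602) = sqrt(-1063 - 4602) = sqrt(-5665) = I*sqrt(5665)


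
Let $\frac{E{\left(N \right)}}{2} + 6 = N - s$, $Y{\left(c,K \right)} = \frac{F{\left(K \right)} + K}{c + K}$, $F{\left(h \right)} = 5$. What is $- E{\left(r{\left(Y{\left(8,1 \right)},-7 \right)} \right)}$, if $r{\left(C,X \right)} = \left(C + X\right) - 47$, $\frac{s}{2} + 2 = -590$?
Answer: $- \frac{6748}{3} \approx -2249.3$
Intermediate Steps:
$s = -1184$ ($s = -4 + 2 \left(-590\right) = -4 - 1180 = -1184$)
$Y{\left(c,K \right)} = \frac{5 + K}{K + c}$ ($Y{\left(c,K \right)} = \frac{5 + K}{c + K} = \frac{5 + K}{K + c}$)
$r{\left(C,X \right)} = -47 + C + X$
$E{\left(N \right)} = 2356 + 2 N$ ($E{\left(N \right)} = -12 + 2 \left(N - -1184\right) = -12 + 2 \left(N + 1184\right) = -12 + 2 \left(1184 + N\right) = -12 + \left(2368 + 2 N\right) = 2356 + 2 N$)
$- E{\left(r{\left(Y{\left(8,1 \right)},-7 \right)} \right)} = - (2356 + 2 \left(-47 + \frac{5 + 1}{1 + 8} - 7\right)) = - (2356 + 2 \left(-47 + \frac{1}{9} \cdot 6 - 7\right)) = - (2356 + 2 \left(-47 + \frac{2}{3} - 7\right)) = - (2356 + 2 \left(- \frac{160}{3}\right)) = - (2356 - \frac{320}{3}) = \left(-1\right) \frac{6748}{3} = - \frac{6748}{3}$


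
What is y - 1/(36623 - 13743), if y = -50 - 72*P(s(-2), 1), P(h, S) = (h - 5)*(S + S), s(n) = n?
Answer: 21919039/22880 ≈ 958.00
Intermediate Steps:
P(h, S) = 2*S*(-5 + h) (P(h, S) = (-5 + h)*(2*S) = 2*S*(-5 + h))
y = 958 (y = -50 - 144*(-5 - 2) = -50 - 144*(-7) = -50 - 72*(-14) = -50 + 1008 = 958)
y - 1/(36623 - 13743) = 958 - 1/(36623 - 13743) = 958 - 1/22880 = 21919039/22880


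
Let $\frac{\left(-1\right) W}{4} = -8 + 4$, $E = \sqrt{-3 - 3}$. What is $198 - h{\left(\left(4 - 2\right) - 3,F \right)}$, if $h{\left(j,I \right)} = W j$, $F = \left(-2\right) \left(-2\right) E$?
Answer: $214$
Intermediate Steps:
$E = i \sqrt{6}$ ($E = \sqrt{-6} = i \sqrt{6} \approx 2.4495 i$)
$F = 4 i \sqrt{6}$ ($F = \left(-2\right) \left(-2\right) i \sqrt{6} = 4 i \sqrt{6} \approx 9.798 i$)
$W = 16$ ($W = - 4 \left(-8 + 4\right) = \left(-4\right) \left(-4\right) = 16$)
$h{\left(j,I \right)} = 16 j$
$198 - h{\left(\left(4 - 2\right) - 3,F \right)} = 198 - 16 \left(\left(4 - 2\right) - 3\right) = 198 - 16 \left(2 - 3\right) = 198 - 16 \left(-1\right) = 198 - -16 = 198 + 16 = 214$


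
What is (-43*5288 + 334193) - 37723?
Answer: 69086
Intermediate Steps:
(-43*5288 + 334193) - 37723 = (-227384 + 334193) - 37723 = 106809 - 37723 = 69086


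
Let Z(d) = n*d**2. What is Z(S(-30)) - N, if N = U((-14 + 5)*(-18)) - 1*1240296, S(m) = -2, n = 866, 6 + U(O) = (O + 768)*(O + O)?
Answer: 942446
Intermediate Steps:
U(O) = -6 + 2*O*(768 + O) (U(O) = -6 + (O + 768)*(O + O) = -6 + (768 + O)*(2*O) = -6 + 2*O*(768 + O))
Z(d) = 866*d**2
N = -938982 (N = (-6 + 2*((-14 + 5)*(-18))**2 + 1536*((-14 + 5)*(-18))) - 1*1240296 = (-6 + 2*(-9*(-18))**2 + 1536*(-9*(-18))) - 1240296 = (-6 + 2*162**2 + 1536*162) - 1240296 = (-6 + 2*26244 + 248832) - 1240296 = (-6 + 52488 + 248832) - 1240296 = 301314 - 1240296 = -938982)
Z(S(-30)) - N = 866*(-2)**2 - 1*(-938982) = 866*4 + 938982 = 3464 + 938982 = 942446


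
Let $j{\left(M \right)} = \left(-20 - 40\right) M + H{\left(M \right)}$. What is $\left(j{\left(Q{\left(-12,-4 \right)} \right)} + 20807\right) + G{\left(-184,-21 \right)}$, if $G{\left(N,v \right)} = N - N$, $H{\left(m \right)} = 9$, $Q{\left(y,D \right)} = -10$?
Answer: $21416$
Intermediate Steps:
$G{\left(N,v \right)} = 0$
$j{\left(M \right)} = 9 - 60 M$ ($j{\left(M \right)} = \left(-20 - 40\right) M + 9 = - 60 M + 9 = 9 - 60 M$)
$\left(j{\left(Q{\left(-12,-4 \right)} \right)} + 20807\right) + G{\left(-184,-21 \right)} = \left(\left(9 - -600\right) + 20807\right) + 0 = \left(\left(9 + 600\right) + 20807\right) + 0 = \left(609 + 20807\right) + 0 = 21416 + 0 = 21416$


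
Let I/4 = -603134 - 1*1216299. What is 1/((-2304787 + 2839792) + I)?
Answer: -1/6742727 ≈ -1.4831e-7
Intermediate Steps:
I = -7277732 (I = 4*(-603134 - 1*1216299) = 4*(-603134 - 1216299) = 4*(-1819433) = -7277732)
1/((-2304787 + 2839792) + I) = 1/((-2304787 + 2839792) - 7277732) = 1/(535005 - 7277732) = 1/(-6742727) = -1/6742727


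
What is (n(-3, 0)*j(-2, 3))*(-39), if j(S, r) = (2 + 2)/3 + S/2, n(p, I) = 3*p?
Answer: 117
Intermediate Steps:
j(S, r) = 4/3 + S/2 (j(S, r) = 4*(⅓) + S*(½) = 4/3 + S/2)
(n(-3, 0)*j(-2, 3))*(-39) = ((3*(-3))*(4/3 + (½)*(-2)))*(-39) = -9*(4/3 - 1)*(-39) = -9*⅓*(-39) = -3*(-39) = 117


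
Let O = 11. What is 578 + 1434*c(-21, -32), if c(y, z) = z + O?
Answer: -29536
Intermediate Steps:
c(y, z) = 11 + z (c(y, z) = z + 11 = 11 + z)
578 + 1434*c(-21, -32) = 578 + 1434*(11 - 32) = 578 + 1434*(-21) = 578 - 30114 = -29536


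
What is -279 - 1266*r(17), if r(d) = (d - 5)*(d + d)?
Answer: -516807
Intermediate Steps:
r(d) = 2*d*(-5 + d) (r(d) = (-5 + d)*(2*d) = 2*d*(-5 + d))
-279 - 1266*r(17) = -279 - 2532*17*(-5 + 17) = -279 - 2532*17*12 = -279 - 1266*408 = -279 - 516528 = -516807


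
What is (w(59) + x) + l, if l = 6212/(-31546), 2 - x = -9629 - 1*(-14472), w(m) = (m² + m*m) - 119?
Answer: 31574440/15773 ≈ 2001.8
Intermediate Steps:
w(m) = -119 + 2*m² (w(m) = (m² + m²) - 119 = 2*m² - 119 = -119 + 2*m²)
x = -4841 (x = 2 - (-9629 - 1*(-14472)) = 2 - (-9629 + 14472) = 2 - 1*4843 = 2 - 4843 = -4841)
l = -3106/15773 (l = 6212*(-1/31546) = -3106/15773 ≈ -0.19692)
(w(59) + x) + l = ((-119 + 2*59²) - 4841) - 3106/15773 = ((-119 + 2*3481) - 4841) - 3106/15773 = ((-119 + 6962) - 4841) - 3106/15773 = (6843 - 4841) - 3106/15773 = 2002 - 3106/15773 = 31574440/15773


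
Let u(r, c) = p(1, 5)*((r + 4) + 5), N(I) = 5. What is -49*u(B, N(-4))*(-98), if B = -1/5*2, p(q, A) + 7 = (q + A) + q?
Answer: 0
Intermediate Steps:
p(q, A) = -7 + A + 2*q (p(q, A) = -7 + ((q + A) + q) = -7 + ((A + q) + q) = -7 + (A + 2*q) = -7 + A + 2*q)
B = -⅖ (B = -1*⅕*2 = -⅕*2 = -⅖ ≈ -0.40000)
u(r, c) = 0 (u(r, c) = (-7 + 5 + 2*1)*((r + 4) + 5) = (-7 + 5 + 2)*((4 + r) + 5) = 0*(9 + r) = 0)
-49*u(B, N(-4))*(-98) = -49*0*(-98) = 0*(-98) = 0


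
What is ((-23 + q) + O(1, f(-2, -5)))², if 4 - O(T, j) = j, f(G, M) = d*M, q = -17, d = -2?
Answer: 2116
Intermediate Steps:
f(G, M) = -2*M
O(T, j) = 4 - j
((-23 + q) + O(1, f(-2, -5)))² = ((-23 - 17) + (4 - (-2)*(-5)))² = (-40 + (4 - 1*10))² = (-40 + (4 - 10))² = (-40 - 6)² = (-46)² = 2116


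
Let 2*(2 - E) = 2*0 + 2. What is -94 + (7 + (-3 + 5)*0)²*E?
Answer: -45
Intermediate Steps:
E = 1 (E = 2 - (2*0 + 2)/2 = 2 - (0 + 2)/2 = 2 - ½*2 = 2 - 1 = 1)
-94 + (7 + (-3 + 5)*0)²*E = -94 + (7 + (-3 + 5)*0)²*1 = -94 + (7 + 2*0)²*1 = -94 + (7 + 0)²*1 = -94 + 7²*1 = -94 + 49*1 = -94 + 49 = -45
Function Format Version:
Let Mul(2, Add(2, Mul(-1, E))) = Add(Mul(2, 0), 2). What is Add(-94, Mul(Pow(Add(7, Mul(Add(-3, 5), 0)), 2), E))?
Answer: -45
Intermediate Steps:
E = 1 (E = Add(2, Mul(Rational(-1, 2), Add(Mul(2, 0), 2))) = Add(2, Mul(Rational(-1, 2), Add(0, 2))) = Add(2, Mul(Rational(-1, 2), 2)) = Add(2, -1) = 1)
Add(-94, Mul(Pow(Add(7, Mul(Add(-3, 5), 0)), 2), E)) = Add(-94, Mul(Pow(Add(7, Mul(Add(-3, 5), 0)), 2), 1)) = Add(-94, Mul(Pow(Add(7, Mul(2, 0)), 2), 1)) = Add(-94, Mul(Pow(Add(7, 0), 2), 1)) = Add(-94, Mul(Pow(7, 2), 1)) = Add(-94, Mul(49, 1)) = Add(-94, 49) = -45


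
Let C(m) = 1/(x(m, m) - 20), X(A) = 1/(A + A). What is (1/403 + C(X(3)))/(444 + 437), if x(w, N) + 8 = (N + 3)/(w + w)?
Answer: -769/13136591 ≈ -5.8539e-5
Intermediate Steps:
x(w, N) = -8 + (3 + N)/(2*w) (x(w, N) = -8 + (N + 3)/(w + w) = -8 + (3 + N)/((2*w)) = -8 + (3 + N)*(1/(2*w)) = -8 + (3 + N)/(2*w))
X(A) = 1/(2*A)
C(m) = 1/(-20 + (3 - 15*m)/(2*m)) (C(m) = 1/((3 + m - 16*m)/(2*m) - 20) = 1/((3 - 15*m)/(2*m) - 20) = 1/(-20 + (3 - 15*m)/(2*m)))
(1/403 + C(X(3)))/(444 + 437) = (1/403 - 2*(½)/3/(-3 + 55*((½)/3)))/(444 + 437) = (1/403 - 2*(½)*(⅓)/(-3 + 55*((½)*(⅓))))/881 = (1/403 - 2*⅙/(-3 + 55*(⅙)))*(1/881) = (1/403 - 2*⅙/(-3 + 55/6))*(1/881) = (1/403 - 2*⅙/37/6)*(1/881) = (1/403 - 2*⅙*6/37)*(1/881) = (1/403 - 2/37)*(1/881) = -769/14911*1/881 = -769/13136591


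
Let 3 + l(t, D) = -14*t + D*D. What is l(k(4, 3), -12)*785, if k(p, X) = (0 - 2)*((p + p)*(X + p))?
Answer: 1341565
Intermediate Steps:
k(p, X) = -4*p*(X + p) (k(p, X) = -2*2*p*(X + p) = -4*p*(X + p))
l(t, D) = -3 + D² - 14*t (l(t, D) = -3 + (-14*t + D*D) = -3 + (-14*t + D²) = -3 + (D² - 14*t) = -3 + D² - 14*t)
l(k(4, 3), -12)*785 = (-3 + (-12)² - (-56)*4*(3 + 4))*785 = (-3 + 144 - (-56)*4*7)*785 = (-3 + 144 - 14*(-112))*785 = (-3 + 144 + 1568)*785 = 1709*785 = 1341565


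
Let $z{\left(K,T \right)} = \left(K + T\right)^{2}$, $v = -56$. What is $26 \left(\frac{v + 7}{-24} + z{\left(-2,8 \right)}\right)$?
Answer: $\frac{11869}{12} \approx 989.08$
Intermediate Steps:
$26 \left(\frac{v + 7}{-24} + z{\left(-2,8 \right)}\right) = 26 \left(\frac{-56 + 7}{-24} + \left(-2 + 8\right)^{2}\right) = 26 \left(\left(-49\right) \left(- \frac{1}{24}\right) + 6^{2}\right) = 26 \left(\frac{49}{24} + 36\right) = 26 \cdot \frac{913}{24} = \frac{11869}{12}$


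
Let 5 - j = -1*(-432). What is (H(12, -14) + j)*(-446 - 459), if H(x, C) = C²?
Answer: 209055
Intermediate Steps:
j = -427 (j = 5 - (-1)*(-432) = 5 - 1*432 = 5 - 432 = -427)
(H(12, -14) + j)*(-446 - 459) = ((-14)² - 427)*(-446 - 459) = (196 - 427)*(-905) = -231*(-905) = 209055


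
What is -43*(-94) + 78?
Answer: 4120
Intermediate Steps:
-43*(-94) + 78 = 4042 + 78 = 4120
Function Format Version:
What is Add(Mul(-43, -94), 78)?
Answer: 4120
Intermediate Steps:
Add(Mul(-43, -94), 78) = Add(4042, 78) = 4120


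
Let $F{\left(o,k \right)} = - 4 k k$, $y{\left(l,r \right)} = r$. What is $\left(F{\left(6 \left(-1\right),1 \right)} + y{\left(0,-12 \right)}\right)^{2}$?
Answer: $256$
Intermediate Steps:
$F{\left(o,k \right)} = - 4 k^{2}$
$\left(F{\left(6 \left(-1\right),1 \right)} + y{\left(0,-12 \right)}\right)^{2} = \left(- 4 \cdot 1^{2} - 12\right)^{2} = \left(\left(-4\right) 1 - 12\right)^{2} = \left(-4 - 12\right)^{2} = \left(-16\right)^{2} = 256$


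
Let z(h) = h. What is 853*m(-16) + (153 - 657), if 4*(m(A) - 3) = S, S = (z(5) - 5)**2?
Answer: 2055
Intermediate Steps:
S = 0 (S = (5 - 5)**2 = 0**2 = 0)
m(A) = 3 (m(A) = 3 + (1/4)*0 = 3 + 0 = 3)
853*m(-16) + (153 - 657) = 853*3 + (153 - 657) = 2559 - 504 = 2055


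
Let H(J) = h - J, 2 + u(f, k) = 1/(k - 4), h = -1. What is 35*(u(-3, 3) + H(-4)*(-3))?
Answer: -420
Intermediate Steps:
u(f, k) = -2 + 1/(-4 + k) (u(f, k) = -2 + 1/(k - 4) = -2 + 1/(-4 + k))
H(J) = -1 - J
35*(u(-3, 3) + H(-4)*(-3)) = 35*((9 - 2*3)/(-4 + 3) + (-1 - 1*(-4))*(-3)) = 35*((9 - 6)/(-1) + (-1 + 4)*(-3)) = 35*(-1*3 + 3*(-3)) = 35*(-3 - 9) = 35*(-12) = -420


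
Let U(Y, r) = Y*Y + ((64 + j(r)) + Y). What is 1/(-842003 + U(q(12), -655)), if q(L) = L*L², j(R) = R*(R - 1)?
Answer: 1/2575453 ≈ 3.8828e-7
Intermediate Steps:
j(R) = R*(-1 + R)
q(L) = L³
U(Y, r) = 64 + Y + Y² + r*(-1 + r) (U(Y, r) = Y*Y + ((64 + r*(-1 + r)) + Y) = Y² + (64 + Y + r*(-1 + r)) = 64 + Y + Y² + r*(-1 + r))
1/(-842003 + U(q(12), -655)) = 1/(-842003 + (64 + 12³ + (12³)² - 655*(-1 - 655))) = 1/(-842003 + (64 + 1728 + 1728² - 655*(-656))) = 1/(-842003 + (64 + 1728 + 2985984 + 429680)) = 1/(-842003 + 3417456) = 1/2575453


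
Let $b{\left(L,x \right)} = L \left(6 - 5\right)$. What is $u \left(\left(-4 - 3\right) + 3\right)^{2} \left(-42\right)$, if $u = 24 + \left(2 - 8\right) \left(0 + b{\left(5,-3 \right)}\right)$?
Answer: $4032$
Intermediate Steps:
$b{\left(L,x \right)} = L$ ($b{\left(L,x \right)} = L 1 = L$)
$u = -6$ ($u = 24 + \left(2 - 8\right) \left(0 + 5\right) = 24 - 30 = -6$)
$u \left(\left(-4 - 3\right) + 3\right)^{2} \left(-42\right) = - 6 \left(\left(-4 - 3\right) + 3\right)^{2} \left(-42\right) = - 6 \left(-7 + 3\right)^{2} \left(-42\right) = - 6 \left(-4\right)^{2} \left(-42\right) = \left(-6\right) 16 \left(-42\right) = \left(-96\right) \left(-42\right) = 4032$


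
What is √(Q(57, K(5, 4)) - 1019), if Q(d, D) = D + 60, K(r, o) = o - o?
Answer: I*√959 ≈ 30.968*I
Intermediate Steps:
K(r, o) = 0
Q(d, D) = 60 + D
√(Q(57, K(5, 4)) - 1019) = √((60 + 0) - 1019) = √(60 - 1019) = √(-959) = I*√959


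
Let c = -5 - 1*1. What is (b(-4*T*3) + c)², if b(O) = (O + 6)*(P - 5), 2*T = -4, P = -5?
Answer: 93636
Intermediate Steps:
T = -2 (T = (½)*(-4) = -2)
b(O) = -60 - 10*O (b(O) = (O + 6)*(-5 - 5) = (6 + O)*(-10) = -60 - 10*O)
c = -6 (c = -5 - 1 = -6)
(b(-4*T*3) + c)² = ((-60 - 10*(-4*(-2))*3) - 6)² = ((-60 - 80*3) - 6)² = ((-60 - 10*24) - 6)² = ((-60 - 240) - 6)² = (-300 - 6)² = (-306)² = 93636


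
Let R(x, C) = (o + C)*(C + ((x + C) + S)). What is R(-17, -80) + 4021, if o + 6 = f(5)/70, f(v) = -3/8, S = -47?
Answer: 116431/5 ≈ 23286.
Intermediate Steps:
f(v) = -3/8 (f(v) = -3*⅛ = -3/8)
o = -3363/560 (o = -6 - 3/8/70 = -6 - 3/8*1/70 = -6 - 3/560 = -3363/560 ≈ -6.0054)
R(x, C) = (-3363/560 + C)*(-47 + x + 2*C) (R(x, C) = (-3363/560 + C)*(C + ((x + C) - 47)) = (-3363/560 + C)*(C + ((C + x) - 47)) = (-3363/560 + C)*(C + (-47 + C + x)) = (-3363/560 + C)*(-47 + x + 2*C))
R(-17, -80) + 4021 = (158061/560 + 2*(-80)² - 16523/280*(-80) - 3363/560*(-17) - 80*(-17)) + 4021 = (158061/560 + 2*6400 + 33046/7 + 57171/560 + 1360) + 4021 = (158061/560 + 12800 + 33046/7 + 57171/560 + 1360) + 4021 = 96326/5 + 4021 = 116431/5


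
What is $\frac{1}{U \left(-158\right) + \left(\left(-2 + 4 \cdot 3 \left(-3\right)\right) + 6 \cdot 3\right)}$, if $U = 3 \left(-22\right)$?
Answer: $\frac{1}{10408} \approx 9.608 \cdot 10^{-5}$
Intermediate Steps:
$U = -66$
$\frac{1}{U \left(-158\right) + \left(\left(-2 + 4 \cdot 3 \left(-3\right)\right) + 6 \cdot 3\right)} = \frac{1}{\left(-66\right) \left(-158\right) + \left(\left(-2 + 4 \cdot 3 \left(-3\right)\right) + 6 \cdot 3\right)} = \frac{1}{10428 + \left(\left(-2 + 4 \left(-9\right)\right) + 18\right)} = \frac{1}{10428 + \left(\left(-2 - 36\right) + 18\right)} = \frac{1}{10428 + \left(-38 + 18\right)} = \frac{1}{10428 - 20} = \frac{1}{10408}$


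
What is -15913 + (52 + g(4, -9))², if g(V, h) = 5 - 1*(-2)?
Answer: -12432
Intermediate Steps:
g(V, h) = 7 (g(V, h) = 5 + 2 = 7)
-15913 + (52 + g(4, -9))² = -15913 + (52 + 7)² = -15913 + 59² = -15913 + 3481 = -12432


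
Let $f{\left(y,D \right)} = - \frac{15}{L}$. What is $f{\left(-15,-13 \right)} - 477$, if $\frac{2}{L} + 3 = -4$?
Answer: $- \frac{849}{2} \approx -424.5$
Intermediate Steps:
$L = - \frac{2}{7}$ ($L = \frac{2}{-3 - 4} = \frac{2}{-7} = 2 \left(- \frac{1}{7}\right) = - \frac{2}{7} \approx -0.28571$)
$f{\left(y,D \right)} = \frac{105}{2}$ ($f{\left(y,D \right)} = - \frac{15}{- \frac{2}{7}} = \left(-15\right) \left(- \frac{7}{2}\right) = \frac{105}{2}$)
$f{\left(-15,-13 \right)} - 477 = \frac{105}{2} - 477 = - \frac{849}{2}$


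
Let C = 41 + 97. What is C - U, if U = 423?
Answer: -285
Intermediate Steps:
C = 138
C - U = 138 - 1*423 = 138 - 423 = -285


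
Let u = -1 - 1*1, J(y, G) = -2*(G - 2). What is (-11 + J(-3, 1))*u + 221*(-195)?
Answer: -43077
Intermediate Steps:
J(y, G) = 4 - 2*G (J(y, G) = -2*(-2 + G) = 4 - 2*G)
u = -2 (u = -1 - 1 = -2)
(-11 + J(-3, 1))*u + 221*(-195) = (-11 + (4 - 2*1))*(-2) + 221*(-195) = (-11 + (4 - 2))*(-2) - 43095 = (-11 + 2)*(-2) - 43095 = -9*(-2) - 43095 = 18 - 43095 = -43077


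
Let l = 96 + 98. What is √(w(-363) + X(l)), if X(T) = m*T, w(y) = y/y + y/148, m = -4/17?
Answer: 9*I*√920227/1258 ≈ 6.8629*I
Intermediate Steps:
m = -4/17 (m = -4*1/17 = -4/17 ≈ -0.23529)
l = 194
w(y) = 1 + y/148 (w(y) = 1 + y*(1/148) = 1 + y/148)
X(T) = -4*T/17
√(w(-363) + X(l)) = √((1 + (1/148)*(-363)) - 4/17*194) = √((1 - 363/148) - 776/17) = √(-215/148 - 776/17) = √(-118503/2516) = 9*I*√920227/1258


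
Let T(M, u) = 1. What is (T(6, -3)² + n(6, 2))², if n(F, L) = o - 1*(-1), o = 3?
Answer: 25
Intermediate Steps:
n(F, L) = 4 (n(F, L) = 3 - 1*(-1) = 3 + 1 = 4)
(T(6, -3)² + n(6, 2))² = (1² + 4)² = (1 + 4)² = 5² = 25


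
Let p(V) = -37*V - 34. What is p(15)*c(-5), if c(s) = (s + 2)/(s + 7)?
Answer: 1767/2 ≈ 883.50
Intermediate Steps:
p(V) = -34 - 37*V
c(s) = (2 + s)/(7 + s)
p(15)*c(-5) = (-34 - 37*15)*((2 - 5)/(7 - 5)) = (-34 - 555)*(-3/2) = -589*(-3)/2 = -589*(-3/2) = 1767/2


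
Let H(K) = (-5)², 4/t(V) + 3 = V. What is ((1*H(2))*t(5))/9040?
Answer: 5/904 ≈ 0.0055310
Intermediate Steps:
t(V) = 4/(-3 + V)
H(K) = 25
((1*H(2))*t(5))/9040 = ((1*25)*(4/(-3 + 5)))/9040 = (25*(4/2))*(1/9040) = (25*(4*(½)))*(1/9040) = (25*2)*(1/9040) = 50*(1/9040) = 5/904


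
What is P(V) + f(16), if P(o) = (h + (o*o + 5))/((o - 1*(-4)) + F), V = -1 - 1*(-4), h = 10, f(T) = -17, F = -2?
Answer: -61/5 ≈ -12.200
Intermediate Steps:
V = 3 (V = -1 + 4 = 3)
P(o) = (15 + o**2)/(2 + o) (P(o) = (10 + (o*o + 5))/((o - 1*(-4)) - 2) = (10 + (o**2 + 5))/((o + 4) - 2) = (10 + (5 + o**2))/((4 + o) - 2) = (15 + o**2)/(2 + o))
P(V) + f(16) = (15 + 3**2)/(2 + 3) - 17 = (15 + 9)/5 - 17 = (1/5)*24 - 17 = 24/5 - 17 = -61/5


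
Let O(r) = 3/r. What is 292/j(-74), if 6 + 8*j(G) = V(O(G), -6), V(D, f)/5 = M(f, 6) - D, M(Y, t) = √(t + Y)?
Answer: -172864/429 ≈ -402.95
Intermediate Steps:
M(Y, t) = √(Y + t)
V(D, f) = -5*D + 5*√(6 + f) (V(D, f) = 5*(√(f + 6) - D) = 5*(√(6 + f) - D) = -5*D + 5*√(6 + f))
j(G) = -¾ - 15/(8*G) (j(G) = -¾ + (-15/G + 5*√(6 - 6))/8 = -¾ + (-15/G + 5*√0)/8 = -¾ + (-15/G + 5*0)/8 = -¾ + (-15/G + 0)/8 = -¾ + (-15/G)/8 = -¾ - 15/(8*G))
292/j(-74) = 292/(((3/8)*(-5 - 2*(-74))/(-74))) = 292/(((3/8)*(-1/74)*(-5 + 148))) = 292/(((3/8)*(-1/74)*143)) = 292/(-429/592) = 292*(-592/429) = -172864/429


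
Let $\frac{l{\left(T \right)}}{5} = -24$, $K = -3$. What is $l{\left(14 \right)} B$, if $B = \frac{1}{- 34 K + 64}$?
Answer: $- \frac{60}{83} \approx -0.72289$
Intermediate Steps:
$l{\left(T \right)} = -120$ ($l{\left(T \right)} = 5 \left(-24\right) = -120$)
$B = \frac{1}{166}$ ($B = \frac{1}{\left(-34\right) \left(-3\right) + 64} = \frac{1}{102 + 64} = \frac{1}{166} \approx 0.0060241$)
$l{\left(14 \right)} B = \left(-120\right) \frac{1}{166} = - \frac{60}{83}$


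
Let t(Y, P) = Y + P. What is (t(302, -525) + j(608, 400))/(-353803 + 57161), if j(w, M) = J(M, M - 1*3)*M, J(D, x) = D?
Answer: -159777/296642 ≈ -0.53862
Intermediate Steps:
t(Y, P) = P + Y
j(w, M) = M**2 (j(w, M) = M*M = M**2)
(t(302, -525) + j(608, 400))/(-353803 + 57161) = ((-525 + 302) + 400**2)/(-353803 + 57161) = (-223 + 160000)/(-296642) = 159777*(-1/296642) = -159777/296642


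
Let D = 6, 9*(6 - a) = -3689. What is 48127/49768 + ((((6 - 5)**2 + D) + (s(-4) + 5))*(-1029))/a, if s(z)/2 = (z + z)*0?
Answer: -5350678015/186281624 ≈ -28.724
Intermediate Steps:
a = 3743/9 (a = 6 - 1/9*(-3689) = 6 + 3689/9 = 3743/9 ≈ 415.89)
s(z) = 0 (s(z) = 2*((z + z)*0) = 2*((2*z)*0) = 2*0 = 0)
48127/49768 + ((((6 - 5)**2 + D) + (s(-4) + 5))*(-1029))/a = 48127/49768 + ((((6 - 5)**2 + 6) + (0 + 5))*(-1029))/(3743/9) = 48127*(1/49768) + (((1**2 + 6) + 5)*(-1029))*(9/3743) = 48127/49768 + (((1 + 6) + 5)*(-1029))*(9/3743) = 48127/49768 + ((7 + 5)*(-1029))*(9/3743) = 48127/49768 + (12*(-1029))*(9/3743) = 48127/49768 - 12348*9/3743 = 48127/49768 - 111132/3743 = -5350678015/186281624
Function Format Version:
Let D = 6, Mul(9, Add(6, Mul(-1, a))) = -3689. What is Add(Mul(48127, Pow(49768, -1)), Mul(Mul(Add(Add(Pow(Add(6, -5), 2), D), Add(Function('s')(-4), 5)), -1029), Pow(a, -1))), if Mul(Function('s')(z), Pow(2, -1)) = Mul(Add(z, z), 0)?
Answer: Rational(-5350678015, 186281624) ≈ -28.724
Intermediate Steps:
a = Rational(3743, 9) (a = Add(6, Mul(Rational(-1, 9), -3689)) = Add(6, Rational(3689, 9)) = Rational(3743, 9) ≈ 415.89)
Function('s')(z) = 0 (Function('s')(z) = Mul(2, Mul(Add(z, z), 0)) = Mul(2, Mul(Mul(2, z), 0)) = Mul(2, 0) = 0)
Add(Mul(48127, Pow(49768, -1)), Mul(Mul(Add(Add(Pow(Add(6, -5), 2), D), Add(Function('s')(-4), 5)), -1029), Pow(a, -1))) = Add(Mul(48127, Pow(49768, -1)), Mul(Mul(Add(Add(Pow(Add(6, -5), 2), 6), Add(0, 5)), -1029), Pow(Rational(3743, 9), -1))) = Add(Mul(48127, Rational(1, 49768)), Mul(Mul(Add(Add(Pow(1, 2), 6), 5), -1029), Rational(9, 3743))) = Add(Rational(48127, 49768), Mul(Mul(Add(Add(1, 6), 5), -1029), Rational(9, 3743))) = Add(Rational(48127, 49768), Mul(Mul(Add(7, 5), -1029), Rational(9, 3743))) = Add(Rational(48127, 49768), Mul(Mul(12, -1029), Rational(9, 3743))) = Add(Rational(48127, 49768), Mul(-12348, Rational(9, 3743))) = Add(Rational(48127, 49768), Rational(-111132, 3743)) = Rational(-5350678015, 186281624)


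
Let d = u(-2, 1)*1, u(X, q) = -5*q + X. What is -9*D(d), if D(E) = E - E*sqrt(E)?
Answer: 63 - 63*I*sqrt(7) ≈ 63.0 - 166.68*I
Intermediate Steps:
u(X, q) = X - 5*q
d = -7 (d = (-2 - 5*1)*1 = (-2 - 5)*1 = -7*1 = -7)
D(E) = E - E**(3/2)
-9*D(d) = -9*(-7 - (-7)**(3/2)) = -9*(-7 - (-7)*I*sqrt(7)) = -9*(-7 + 7*I*sqrt(7)) = 63 - 63*I*sqrt(7)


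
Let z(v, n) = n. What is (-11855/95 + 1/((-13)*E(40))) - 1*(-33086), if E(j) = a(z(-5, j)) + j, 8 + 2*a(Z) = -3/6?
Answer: 1164222841/35321 ≈ 32961.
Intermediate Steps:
a(Z) = -17/4 (a(Z) = -4 + (-3/6)/2 = -4 + (-3*⅙)/2 = -4 + (½)*(-½) = -4 - ¼ = -17/4)
E(j) = -17/4 + j
(-11855/95 + 1/((-13)*E(40))) - 1*(-33086) = (-11855/95 + 1/((-13)*(-17/4 + 40))) - 1*(-33086) = (-11855*1/95 - 1/(13*143/4)) + 33086 = (-2371/19 - 1/13*4/143) + 33086 = (-2371/19 - 4/1859) + 33086 = -4407765/35321 + 33086 = 1164222841/35321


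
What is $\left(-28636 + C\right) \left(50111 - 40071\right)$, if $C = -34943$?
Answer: $-638333160$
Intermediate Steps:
$\left(-28636 + C\right) \left(50111 - 40071\right) = \left(-28636 - 34943\right) \left(50111 - 40071\right) = \left(-63579\right) 10040 = -638333160$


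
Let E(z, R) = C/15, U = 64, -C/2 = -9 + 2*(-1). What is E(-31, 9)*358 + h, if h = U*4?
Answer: 11716/15 ≈ 781.07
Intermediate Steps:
C = 22 (C = -2*(-9 + 2*(-1)) = -2*(-9 - 2) = -2*(-11) = 22)
h = 256 (h = 64*4 = 256)
E(z, R) = 22/15
E(-31, 9)*358 + h = (22/15)*358 + 256 = 7876/15 + 256 = 11716/15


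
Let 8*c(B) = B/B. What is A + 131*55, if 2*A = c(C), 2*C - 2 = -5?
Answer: 115281/16 ≈ 7205.1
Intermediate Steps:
C = -3/2 (C = 1 + (½)*(-5) = 1 - 5/2 = -3/2 ≈ -1.5000)
c(B) = ⅛ (c(B) = (B/B)/8 = (⅛)*1 = ⅛)
A = 1/16 (A = (½)*(⅛) = 1/16 ≈ 0.062500)
A + 131*55 = 1/16 + 131*55 = 1/16 + 7205 = 115281/16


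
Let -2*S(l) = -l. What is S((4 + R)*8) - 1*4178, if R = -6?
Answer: -4186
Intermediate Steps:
S(l) = l/2 (S(l) = -(-1)*l/2 = l/2)
S((4 + R)*8) - 1*4178 = ((4 - 6)*8)/2 - 1*4178 = (-2*8)/2 - 4178 = (1/2)*(-16) - 4178 = -8 - 4178 = -4186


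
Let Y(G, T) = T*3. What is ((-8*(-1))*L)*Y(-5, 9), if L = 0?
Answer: 0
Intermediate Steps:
Y(G, T) = 3*T
((-8*(-1))*L)*Y(-5, 9) = (-8*(-1)*0)*(3*9) = (8*0)*27 = 0*27 = 0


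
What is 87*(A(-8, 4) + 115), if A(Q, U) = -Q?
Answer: 10701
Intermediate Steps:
87*(A(-8, 4) + 115) = 87*(-1*(-8) + 115) = 87*(8 + 115) = 87*123 = 10701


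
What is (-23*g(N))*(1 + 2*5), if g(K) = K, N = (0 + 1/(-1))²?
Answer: -253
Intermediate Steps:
N = 1 (N = (0 - 1)² = (-1)² = 1)
(-23*g(N))*(1 + 2*5) = (-23*1)*(1 + 2*5) = -23*(1 + 10) = -23*11 = -253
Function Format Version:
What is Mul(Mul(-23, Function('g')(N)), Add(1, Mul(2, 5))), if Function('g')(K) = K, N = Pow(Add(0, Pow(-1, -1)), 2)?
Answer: -253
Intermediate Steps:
N = 1 (N = Pow(Add(0, -1), 2) = Pow(-1, 2) = 1)
Mul(Mul(-23, Function('g')(N)), Add(1, Mul(2, 5))) = Mul(Mul(-23, 1), Add(1, Mul(2, 5))) = Mul(-23, Add(1, 10)) = Mul(-23, 11) = -253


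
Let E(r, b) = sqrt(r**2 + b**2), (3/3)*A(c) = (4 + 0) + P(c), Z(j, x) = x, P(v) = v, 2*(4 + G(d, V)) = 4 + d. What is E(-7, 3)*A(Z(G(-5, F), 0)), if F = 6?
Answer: 4*sqrt(58) ≈ 30.463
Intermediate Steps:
G(d, V) = -2 + d/2 (G(d, V) = -4 + (4 + d)/2 = -4 + (2 + d/2) = -2 + d/2)
A(c) = 4 + c (A(c) = (4 + 0) + c = 4 + c)
E(r, b) = sqrt(b**2 + r**2)
E(-7, 3)*A(Z(G(-5, F), 0)) = sqrt(3**2 + (-7)**2)*(4 + 0) = sqrt(9 + 49)*4 = sqrt(58)*4 = 4*sqrt(58)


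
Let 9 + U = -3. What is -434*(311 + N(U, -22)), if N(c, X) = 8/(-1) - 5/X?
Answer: -1447607/11 ≈ -1.3160e+5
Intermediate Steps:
U = -12 (U = -9 - 3 = -12)
N(c, X) = -8 - 5/X (N(c, X) = 8*(-1) - 5/X = -8 - 5/X)
-434*(311 + N(U, -22)) = -434*(311 + (-8 - 5/(-22))) = -434*(311 + (-8 - 5*(-1/22))) = -434*(311 + (-8 + 5/22)) = -434*(311 - 171/22) = -434*6671/22 = -1447607/11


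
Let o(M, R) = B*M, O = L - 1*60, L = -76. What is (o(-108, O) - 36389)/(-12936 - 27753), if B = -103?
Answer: 25265/40689 ≈ 0.62093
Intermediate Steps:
O = -136 (O = -76 - 1*60 = -76 - 60 = -136)
o(M, R) = -103*M
(o(-108, O) - 36389)/(-12936 - 27753) = (-103*(-108) - 36389)/(-12936 - 27753) = (11124 - 36389)/(-40689) = -25265*(-1/40689) = 25265/40689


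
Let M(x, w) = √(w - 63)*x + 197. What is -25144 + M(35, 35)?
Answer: -24947 + 70*I*√7 ≈ -24947.0 + 185.2*I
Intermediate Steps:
M(x, w) = 197 + x*√(-63 + w) (M(x, w) = √(-63 + w)*x + 197 = x*√(-63 + w) + 197 = 197 + x*√(-63 + w))
-25144 + M(35, 35) = -25144 + (197 + 35*√(-63 + 35)) = -25144 + (197 + 35*√(-28)) = -25144 + (197 + 35*(2*I*√7)) = -25144 + (197 + 70*I*√7) = -24947 + 70*I*√7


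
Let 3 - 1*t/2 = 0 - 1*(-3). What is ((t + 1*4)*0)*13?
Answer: 0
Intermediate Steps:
t = 0 (t = 6 - 2*(0 - 1*(-3)) = 6 - 2*(0 + 3) = 6 - 2*3 = 6 - 6 = 0)
((t + 1*4)*0)*13 = ((0 + 1*4)*0)*13 = ((0 + 4)*0)*13 = (4*0)*13 = 0*13 = 0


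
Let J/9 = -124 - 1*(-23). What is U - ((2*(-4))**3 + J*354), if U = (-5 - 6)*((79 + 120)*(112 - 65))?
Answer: 219415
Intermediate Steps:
J = -909 (J = 9*(-124 - 1*(-23)) = 9*(-124 + 23) = 9*(-101) = -909)
U = -102883 (U = -2189*47 = -11*9353 = -102883)
U - ((2*(-4))**3 + J*354) = -102883 - ((2*(-4))**3 - 909*354) = -102883 - ((-8)**3 - 321786) = -102883 - (-512 - 321786) = -102883 - 1*(-322298) = -102883 + 322298 = 219415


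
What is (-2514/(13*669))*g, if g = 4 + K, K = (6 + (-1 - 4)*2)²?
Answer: -16760/2899 ≈ -5.7813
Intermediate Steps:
K = 16 (K = (6 - 5*2)² = (6 - 10)² = (-4)² = 16)
g = 20 (g = 4 + 16 = 20)
(-2514/(13*669))*g = -2514/(13*669)*20 = -2514/8697*20 = -2514*1/8697*20 = -838/2899*20 = -16760/2899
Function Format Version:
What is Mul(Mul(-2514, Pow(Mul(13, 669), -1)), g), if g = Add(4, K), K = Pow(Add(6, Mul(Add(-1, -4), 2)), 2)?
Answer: Rational(-16760, 2899) ≈ -5.7813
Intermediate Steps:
K = 16 (K = Pow(Add(6, Mul(-5, 2)), 2) = Pow(Add(6, -10), 2) = Pow(-4, 2) = 16)
g = 20 (g = Add(4, 16) = 20)
Mul(Mul(-2514, Pow(Mul(13, 669), -1)), g) = Mul(Mul(-2514, Pow(Mul(13, 669), -1)), 20) = Mul(Mul(-2514, Pow(8697, -1)), 20) = Mul(Mul(-2514, Rational(1, 8697)), 20) = Mul(Rational(-838, 2899), 20) = Rational(-16760, 2899)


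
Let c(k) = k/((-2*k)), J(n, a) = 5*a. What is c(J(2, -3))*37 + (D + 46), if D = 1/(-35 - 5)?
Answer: 1099/40 ≈ 27.475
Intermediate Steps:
D = -1/40 (D = 1/(-40) = -1/40 ≈ -0.025000)
c(k) = -½ (c(k) = k*(-1/(2*k)) = -½)
c(J(2, -3))*37 + (D + 46) = -½*37 + (-1/40 + 46) = -37/2 + 1839/40 = 1099/40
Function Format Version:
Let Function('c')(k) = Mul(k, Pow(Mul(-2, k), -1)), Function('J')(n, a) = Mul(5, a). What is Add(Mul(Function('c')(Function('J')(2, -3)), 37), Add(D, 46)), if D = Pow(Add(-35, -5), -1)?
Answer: Rational(1099, 40) ≈ 27.475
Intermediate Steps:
D = Rational(-1, 40) (D = Pow(-40, -1) = Rational(-1, 40) ≈ -0.025000)
Function('c')(k) = Rational(-1, 2) (Function('c')(k) = Mul(k, Mul(Rational(-1, 2), Pow(k, -1))) = Rational(-1, 2))
Add(Mul(Function('c')(Function('J')(2, -3)), 37), Add(D, 46)) = Add(Mul(Rational(-1, 2), 37), Add(Rational(-1, 40), 46)) = Add(Rational(-37, 2), Rational(1839, 40)) = Rational(1099, 40)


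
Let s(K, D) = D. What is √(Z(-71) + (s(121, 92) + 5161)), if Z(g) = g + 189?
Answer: √5371 ≈ 73.287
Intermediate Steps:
Z(g) = 189 + g
√(Z(-71) + (s(121, 92) + 5161)) = √((189 - 71) + (92 + 5161)) = √(118 + 5253) = √5371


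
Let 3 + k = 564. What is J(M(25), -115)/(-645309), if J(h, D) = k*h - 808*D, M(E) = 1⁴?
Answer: -93481/645309 ≈ -0.14486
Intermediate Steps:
k = 561 (k = -3 + 564 = 561)
M(E) = 1
J(h, D) = -808*D + 561*h (J(h, D) = 561*h - 808*D = -808*D + 561*h)
J(M(25), -115)/(-645309) = (-808*(-115) + 561*1)/(-645309) = (92920 + 561)*(-1/645309) = 93481*(-1/645309) = -93481/645309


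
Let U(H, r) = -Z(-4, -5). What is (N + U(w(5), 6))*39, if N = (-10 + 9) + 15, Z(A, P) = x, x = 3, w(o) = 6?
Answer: 429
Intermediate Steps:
Z(A, P) = 3
U(H, r) = -3 (U(H, r) = -1*3 = -3)
N = 14 (N = -1 + 15 = 14)
(N + U(w(5), 6))*39 = (14 - 3)*39 = 11*39 = 429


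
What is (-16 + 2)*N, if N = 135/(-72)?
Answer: 105/4 ≈ 26.250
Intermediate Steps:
N = -15/8 (N = 135*(-1/72) = -15/8 ≈ -1.8750)
(-16 + 2)*N = (-16 + 2)*(-15/8) = -14*(-15/8) = 105/4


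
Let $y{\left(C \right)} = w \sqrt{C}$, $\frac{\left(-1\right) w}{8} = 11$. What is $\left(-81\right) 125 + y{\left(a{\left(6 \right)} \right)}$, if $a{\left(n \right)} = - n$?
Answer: $-10125 - 88 i \sqrt{6} \approx -10125.0 - 215.56 i$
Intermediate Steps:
$w = -88$ ($w = \left(-8\right) 11 = -88$)
$y{\left(C \right)} = - 88 \sqrt{C}$
$\left(-81\right) 125 + y{\left(a{\left(6 \right)} \right)} = \left(-81\right) 125 - 88 \sqrt{\left(-1\right) 6} = -10125 - 88 \sqrt{-6} = -10125 - 88 i \sqrt{6}$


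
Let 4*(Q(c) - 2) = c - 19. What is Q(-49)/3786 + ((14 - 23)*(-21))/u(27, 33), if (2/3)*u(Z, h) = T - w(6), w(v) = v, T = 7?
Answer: 159007/1262 ≈ 126.00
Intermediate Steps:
u(Z, h) = 3/2 (u(Z, h) = 3*(7 - 1*6)/2 = 3*(7 - 6)/2 = (3/2)*1 = 3/2)
Q(c) = -11/4 + c/4 (Q(c) = 2 + (c - 19)/4 = 2 + (-19 + c)/4 = 2 + (-19/4 + c/4) = -11/4 + c/4)
Q(-49)/3786 + ((14 - 23)*(-21))/u(27, 33) = (-11/4 + (¼)*(-49))/3786 + ((14 - 23)*(-21))/(3/2) = (-11/4 - 49/4)*(1/3786) - 9*(-21)*(⅔) = -15*1/3786 + 189*(⅔) = -5/1262 + 126 = 159007/1262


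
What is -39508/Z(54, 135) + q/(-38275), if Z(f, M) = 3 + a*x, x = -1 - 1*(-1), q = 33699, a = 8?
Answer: -1512269797/114825 ≈ -13170.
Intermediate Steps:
x = 0 (x = -1 + 1 = 0)
Z(f, M) = 3 (Z(f, M) = 3 + 8*0 = 3 + 0 = 3)
-39508/Z(54, 135) + q/(-38275) = -39508/3 + 33699/(-38275) = -39508*⅓ + 33699*(-1/38275) = -39508/3 - 33699/38275 = -1512269797/114825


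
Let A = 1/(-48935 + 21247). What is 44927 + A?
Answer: 1243938775/27688 ≈ 44927.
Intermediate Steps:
A = -1/27688 (A = 1/(-27688) = -1/27688 ≈ -3.6117e-5)
44927 + A = 44927 - 1/27688 = 1243938775/27688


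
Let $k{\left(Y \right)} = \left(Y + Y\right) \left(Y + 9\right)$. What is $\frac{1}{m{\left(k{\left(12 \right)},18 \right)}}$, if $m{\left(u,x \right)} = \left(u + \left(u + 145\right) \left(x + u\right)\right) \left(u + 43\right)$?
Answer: $\frac{1}{185587254} \approx 5.3883 \cdot 10^{-9}$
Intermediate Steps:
$k{\left(Y \right)} = 2 Y \left(9 + Y\right)$
$m{\left(u,x \right)} = \left(43 + u\right) \left(u + \left(145 + u\right) \left(u + x\right)\right)$ ($m{\left(u,x \right)} = \left(u + \left(145 + u\right) \left(u + x\right)\right) \left(43 + u\right) = \left(43 + u\right) \left(u + \left(145 + u\right) \left(u + x\right)\right)$)
$\frac{1}{m{\left(k{\left(12 \right)},18 \right)}} = \frac{1}{\left(2 \cdot 12 \left(9 + 12\right)\right)^{3} + 189 \left(2 \cdot 12 \left(9 + 12\right)\right)^{2} + 6235 \cdot 18 + 6278 \cdot 2 \cdot 12 \left(9 + 12\right) + 18 \left(2 \cdot 12 \left(9 + 12\right)\right)^{2} + 188 \cdot 2 \cdot 12 \left(9 + 12\right) 18} = \frac{1}{\left(2 \cdot 12 \cdot 21\right)^{3} + 189 \left(2 \cdot 12 \cdot 21\right)^{2} + 112230 + 6278 \cdot 2 \cdot 12 \cdot 21 + 18 \left(2 \cdot 12 \cdot 21\right)^{2} + 188 \cdot 2 \cdot 12 \cdot 21 \cdot 18} = \frac{1}{504^{3} + 189 \cdot 504^{2} + 112230 + 6278 \cdot 504 + 18 \cdot 504^{2} + 188 \cdot 504 \cdot 18} = \frac{1}{128024064 + 189 \cdot 254016 + 112230 + 3164112 + 18 \cdot 254016 + 1705536} = \frac{1}{128024064 + 48009024 + 112230 + 3164112 + 4572288 + 1705536} = \frac{1}{185587254}$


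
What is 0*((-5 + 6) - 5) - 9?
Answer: -9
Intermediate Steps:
0*((-5 + 6) - 5) - 9 = 0*(1 - 5) - 9 = 0*(-4) - 9 = 0 - 9 = -9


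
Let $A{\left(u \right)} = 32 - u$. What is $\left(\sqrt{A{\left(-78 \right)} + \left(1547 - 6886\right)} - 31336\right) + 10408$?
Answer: $-20928 + 3 i \sqrt{581} \approx -20928.0 + 72.312 i$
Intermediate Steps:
$\left(\sqrt{A{\left(-78 \right)} + \left(1547 - 6886\right)} - 31336\right) + 10408 = \left(\sqrt{\left(32 - -78\right) + \left(1547 - 6886\right)} - 31336\right) + 10408 = \left(\sqrt{\left(32 + 78\right) + \left(1547 - 6886\right)} - 31336\right) + 10408 = \left(\sqrt{110 - 5339} - 31336\right) + 10408 = \left(\sqrt{-5229} - 31336\right) + 10408 = \left(3 i \sqrt{581} - 31336\right) + 10408 = \left(-31336 + 3 i \sqrt{581}\right) + 10408 = -20928 + 3 i \sqrt{581}$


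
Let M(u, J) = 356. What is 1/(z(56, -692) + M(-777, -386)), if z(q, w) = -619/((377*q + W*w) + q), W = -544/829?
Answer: 17924720/6380687169 ≈ 0.0028092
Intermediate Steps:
W = -544/829 (W = -544*1/829 = -544/829 ≈ -0.65621)
z(q, w) = -619/(378*q - 544*w/829) (z(q, w) = -619/((377*q - 544*w/829) + q) = -619/(378*q - 544*w/829))
1/(z(56, -692) + M(-777, -386)) = 1/(-513151/(-544*(-692) + 313362*56) + 356) = 1/(-513151/(376448 + 17548272) + 356) = 1/(-513151/17924720 + 356) = 1/(6380687169/17924720) = 17924720/6380687169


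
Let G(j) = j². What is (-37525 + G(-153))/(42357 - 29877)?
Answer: -3529/3120 ≈ -1.1311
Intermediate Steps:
(-37525 + G(-153))/(42357 - 29877) = (-37525 + (-153)²)/(42357 - 29877) = (-37525 + 23409)/12480 = -14116*1/12480 = -3529/3120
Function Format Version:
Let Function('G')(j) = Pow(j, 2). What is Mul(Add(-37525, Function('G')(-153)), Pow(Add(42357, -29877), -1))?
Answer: Rational(-3529, 3120) ≈ -1.1311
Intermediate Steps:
Mul(Add(-37525, Function('G')(-153)), Pow(Add(42357, -29877), -1)) = Mul(Add(-37525, Pow(-153, 2)), Pow(Add(42357, -29877), -1)) = Mul(Add(-37525, 23409), Pow(12480, -1)) = Mul(-14116, Rational(1, 12480)) = Rational(-3529, 3120)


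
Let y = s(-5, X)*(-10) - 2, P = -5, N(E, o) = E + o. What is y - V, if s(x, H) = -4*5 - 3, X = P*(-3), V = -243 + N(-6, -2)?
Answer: 479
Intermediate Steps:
V = -251 (V = -243 + (-6 - 2) = -243 - 8 = -251)
X = 15 (X = -5*(-3) = 15)
s(x, H) = -23 (s(x, H) = -20 - 3 = -23)
y = 228 (y = -23*(-10) - 2 = 230 - 2 = 228)
y - V = 228 - 1*(-251) = 228 + 251 = 479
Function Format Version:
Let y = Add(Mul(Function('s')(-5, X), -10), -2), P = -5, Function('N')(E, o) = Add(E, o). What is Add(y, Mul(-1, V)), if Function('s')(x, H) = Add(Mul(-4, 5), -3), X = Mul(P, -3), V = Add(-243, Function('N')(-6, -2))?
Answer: 479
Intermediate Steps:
V = -251 (V = Add(-243, Add(-6, -2)) = Add(-243, -8) = -251)
X = 15 (X = Mul(-5, -3) = 15)
Function('s')(x, H) = -23 (Function('s')(x, H) = Add(-20, -3) = -23)
y = 228 (y = Add(Mul(-23, -10), -2) = Add(230, -2) = 228)
Add(y, Mul(-1, V)) = Add(228, Mul(-1, -251)) = Add(228, 251) = 479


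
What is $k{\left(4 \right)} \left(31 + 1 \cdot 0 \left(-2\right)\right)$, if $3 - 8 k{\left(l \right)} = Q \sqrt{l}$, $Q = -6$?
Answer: $\frac{465}{8} \approx 58.125$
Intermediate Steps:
$k{\left(l \right)} = \frac{3}{8} + \frac{3 \sqrt{l}}{4}$ ($k{\left(l \right)} = \frac{3}{8} - \frac{\left(-6\right) \sqrt{l}}{8} = \frac{3}{8} + \frac{3 \sqrt{l}}{4}$)
$k{\left(4 \right)} \left(31 + 1 \cdot 0 \left(-2\right)\right) = \left(\frac{3}{8} + \frac{3 \sqrt{4}}{4}\right) \left(31 + 1 \cdot 0 \left(-2\right)\right) = \left(\frac{3}{8} + \frac{3}{4} \cdot 2\right) \left(31 + 0 \left(-2\right)\right) = \left(\frac{3}{8} + \frac{3}{2}\right) \left(31 + 0\right) = \frac{15}{8} \cdot 31 = \frac{465}{8}$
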